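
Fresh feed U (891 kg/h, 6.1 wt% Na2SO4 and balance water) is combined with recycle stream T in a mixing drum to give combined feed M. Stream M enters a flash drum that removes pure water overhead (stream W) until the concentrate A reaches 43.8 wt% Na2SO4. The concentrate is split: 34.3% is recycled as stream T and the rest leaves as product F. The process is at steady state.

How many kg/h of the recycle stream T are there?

Overall Na2SO4 balance (none leaves overhead): Na2SO4 in fresh feed = Na2SO4 in product, i.e. 891×0.061 = (1−0.343)·A·0.438.
A = 54.351/(0.438×0.657) = 188.87 kg/h.
Recycle T = 0.343×188.87 = 64.783 kg/h.

64.78 kg/h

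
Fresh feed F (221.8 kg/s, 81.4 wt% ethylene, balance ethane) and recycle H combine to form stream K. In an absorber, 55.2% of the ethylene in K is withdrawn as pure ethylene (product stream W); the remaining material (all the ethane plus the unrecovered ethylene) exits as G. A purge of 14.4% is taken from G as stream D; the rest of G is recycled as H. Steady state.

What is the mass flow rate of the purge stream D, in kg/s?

ethane enters only via F and leaves only via the purge: 221.8×0.186 = 0.144×(ethane in G), and the absorber passes all ethane, so ethane in K = ethane in G = 286.49 kg/s.
ethylene in K: m_A = 221.8×0.814 + (1−0.144)·(1−0.552)·m_A, so m_A = 180.55/0.6165 = 292.85 kg/s.
G = (1−0.552)×292.85 + 286.49 = 417.69 kg/s.
Purge D = 0.144×417.69 = 60.147 kg/s.

60.15 kg/s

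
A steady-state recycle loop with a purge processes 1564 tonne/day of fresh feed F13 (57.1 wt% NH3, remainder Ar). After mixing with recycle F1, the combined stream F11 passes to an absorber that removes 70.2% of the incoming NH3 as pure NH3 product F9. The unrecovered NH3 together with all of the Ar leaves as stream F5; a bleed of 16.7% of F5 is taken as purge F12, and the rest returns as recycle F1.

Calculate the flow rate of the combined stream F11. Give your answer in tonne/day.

5206 tonne/day

Ar enters only via F13 and leaves only via the purge: 1564×0.429 = 0.167×(Ar in F5), and the absorber passes all Ar, so Ar in F11 = Ar in F5 = 4017.7 tonne/day.
NH3 in F11: m_A = 1564×0.571 + (1−0.167)·(1−0.702)·m_A, so m_A = 893.04/0.7518 = 1187.9 tonne/day.
F11 = 1187.9 + 4017.7 = 5205.6 tonne/day.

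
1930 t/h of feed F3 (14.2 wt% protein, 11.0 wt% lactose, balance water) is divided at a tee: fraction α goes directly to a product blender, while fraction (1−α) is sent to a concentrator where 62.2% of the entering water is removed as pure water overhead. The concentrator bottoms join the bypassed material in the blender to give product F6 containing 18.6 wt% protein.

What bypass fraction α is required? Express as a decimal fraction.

All 1930×0.142 = 274.06 t/h of protein reaches F6, so F6 = 274.06/0.186 = 1473.4 t/h and vapour = 456.56 t/h.
The evaporator receives (1−α)·1930 of feed at 0.748 water and removes 0.622 of that water:
0.622×0.748×(1−α)×1930 = 456.56
(1−α) = 456.56/897.94 = 0.5084;  α = 0.4916.

0.492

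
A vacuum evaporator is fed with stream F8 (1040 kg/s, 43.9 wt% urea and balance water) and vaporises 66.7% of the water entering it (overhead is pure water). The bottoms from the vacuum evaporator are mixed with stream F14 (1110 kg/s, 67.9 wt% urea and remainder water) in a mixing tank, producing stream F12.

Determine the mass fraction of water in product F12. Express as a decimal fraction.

Vapour removed = 0.667×0.561×1040 = 389.15 kg/s; concentrate = 650.85 kg/s.
water reaching the mixer = 194.29 (from concentrate) + 1110×0.321 = 550.6 kg/s.
Product flow = 650.85 + 1110 = 1760.8 kg/s; water fraction = 0.3127.

0.3127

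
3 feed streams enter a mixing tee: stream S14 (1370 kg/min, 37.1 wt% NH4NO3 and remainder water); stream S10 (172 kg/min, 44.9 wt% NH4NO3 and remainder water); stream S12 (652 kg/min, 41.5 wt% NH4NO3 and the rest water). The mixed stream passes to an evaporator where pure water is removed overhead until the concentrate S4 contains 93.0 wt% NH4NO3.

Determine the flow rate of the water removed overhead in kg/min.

1273 kg/min

NH4NO3 entering = 1370×0.371 + 172×0.449 + 652×0.415 = 856.08 kg/min.
All NH4NO3 reports to S4, so S4 = 856.08/0.930 = 920.51 kg/min.
Total feed = 2194 kg/min; overhead = 2194 − 920.51 = 1273.5 kg/min.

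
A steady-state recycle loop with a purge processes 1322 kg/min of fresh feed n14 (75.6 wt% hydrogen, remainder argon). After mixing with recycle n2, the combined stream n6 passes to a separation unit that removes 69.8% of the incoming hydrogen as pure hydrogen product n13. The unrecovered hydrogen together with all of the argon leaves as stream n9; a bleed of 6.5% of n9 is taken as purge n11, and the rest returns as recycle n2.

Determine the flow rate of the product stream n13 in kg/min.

972.1 kg/min

hydrogen in n6: m_A = 1322×0.756 + (1−0.065)·(1−0.698)·m_A, so m_A = 999.43/0.7176 = 1392.7 kg/min.
Product n13 = 0.698×1392.7 = 972.09 kg/min.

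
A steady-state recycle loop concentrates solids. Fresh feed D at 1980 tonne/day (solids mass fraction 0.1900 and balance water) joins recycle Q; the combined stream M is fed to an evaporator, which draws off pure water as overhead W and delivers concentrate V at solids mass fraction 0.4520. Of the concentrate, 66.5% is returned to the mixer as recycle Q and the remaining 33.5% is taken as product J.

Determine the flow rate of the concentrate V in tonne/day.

Overall solids balance (none leaves overhead): solids in fresh feed = solids in product, i.e. 1980×0.190 = (1−0.665)·V·0.452.
V = 376.2/(0.452×0.335) = 2484.5 tonne/day.

2484 tonne/day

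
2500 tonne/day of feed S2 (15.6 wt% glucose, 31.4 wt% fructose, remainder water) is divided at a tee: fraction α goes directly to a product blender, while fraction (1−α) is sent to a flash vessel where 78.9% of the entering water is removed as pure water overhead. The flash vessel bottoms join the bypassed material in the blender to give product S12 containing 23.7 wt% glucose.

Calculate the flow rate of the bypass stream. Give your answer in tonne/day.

All 2500×0.156 = 390 tonne/day of glucose reaches S12, so S12 = 390/0.237 = 1645.6 tonne/day and vapour = 854.43 tonne/day.
The evaporator receives (1−α)·2500 of feed at 0.530 water and removes 0.789 of that water:
0.789×0.530×(1−α)×2500 = 854.43
(1−α) = 854.43/1045.4 = 0.8173;  α = 0.1827.
Bypass flow = 0.1827×2500 = 456.74 tonne/day.

456.7 tonne/day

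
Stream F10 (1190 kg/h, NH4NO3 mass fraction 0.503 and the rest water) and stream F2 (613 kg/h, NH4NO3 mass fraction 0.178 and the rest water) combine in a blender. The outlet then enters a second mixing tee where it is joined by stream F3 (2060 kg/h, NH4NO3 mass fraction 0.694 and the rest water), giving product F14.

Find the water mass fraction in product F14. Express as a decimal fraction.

0.447

Overall, product flow = 3863 kg/h.
water in = 1190×0.497 + 613×0.822 + 2060×0.306 = 1725.7 kg/h.
water fraction in F14 = 0.447.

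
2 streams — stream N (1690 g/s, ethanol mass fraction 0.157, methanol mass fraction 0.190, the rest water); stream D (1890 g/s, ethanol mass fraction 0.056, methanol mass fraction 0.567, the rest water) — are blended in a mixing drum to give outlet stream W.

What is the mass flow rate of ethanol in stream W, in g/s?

371.2 g/s

ethanol out = ethanol in = 1690×0.157 + 1890×0.056 = 371.17 g/s.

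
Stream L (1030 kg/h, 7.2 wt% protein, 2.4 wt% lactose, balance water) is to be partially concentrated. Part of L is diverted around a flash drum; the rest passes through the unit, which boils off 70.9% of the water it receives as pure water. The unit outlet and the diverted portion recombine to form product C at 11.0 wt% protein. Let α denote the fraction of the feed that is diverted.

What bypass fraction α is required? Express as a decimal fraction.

0.461

All 1030×0.072 = 74.16 kg/h of protein reaches C, so C = 74.16/0.110 = 674.18 kg/h and vapour = 355.82 kg/h.
The evaporator receives (1−α)·1030 of feed at 0.904 water and removes 0.709 of that water:
0.709×0.904×(1−α)×1030 = 355.82
(1−α) = 355.82/660.16 = 0.5390;  α = 0.4610.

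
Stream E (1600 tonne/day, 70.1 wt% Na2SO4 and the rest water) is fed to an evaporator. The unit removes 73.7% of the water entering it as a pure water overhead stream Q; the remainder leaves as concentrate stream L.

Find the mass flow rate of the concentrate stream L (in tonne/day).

1247 tonne/day

water entering = 1600×0.299 = 478.4 tonne/day; overhead removed = 0.737×478.4 = 352.58 tonne/day.
Concentrate = 1600 − 352.58 = 1247.4 tonne/day.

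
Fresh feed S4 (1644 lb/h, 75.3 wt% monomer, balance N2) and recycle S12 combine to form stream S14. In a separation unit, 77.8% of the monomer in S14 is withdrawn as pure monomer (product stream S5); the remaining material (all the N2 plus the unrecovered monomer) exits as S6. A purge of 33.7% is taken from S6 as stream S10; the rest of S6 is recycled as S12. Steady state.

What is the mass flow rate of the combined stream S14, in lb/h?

2657 lb/h

N2 enters only via S4 and leaves only via the purge: 1644×0.247 = 0.337×(N2 in S6), and the separation unit passes all N2, so N2 in S14 = N2 in S6 = 1204.9 lb/h.
monomer in S14: m_A = 1644×0.753 + (1−0.337)·(1−0.778)·m_A, so m_A = 1237.9/0.8528 = 1451.6 lb/h.
S14 = 1451.6 + 1204.9 = 2656.5 lb/h.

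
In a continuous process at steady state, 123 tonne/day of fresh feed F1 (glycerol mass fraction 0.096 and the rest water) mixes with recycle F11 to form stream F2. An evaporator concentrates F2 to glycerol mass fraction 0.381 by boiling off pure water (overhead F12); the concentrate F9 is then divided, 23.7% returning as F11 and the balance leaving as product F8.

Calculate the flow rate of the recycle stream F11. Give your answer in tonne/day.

Overall glycerol balance (none leaves overhead): glycerol in fresh feed = glycerol in product, i.e. 123×0.096 = (1−0.237)·F9·0.381.
F9 = 11.808/(0.381×0.763) = 40.619 tonne/day.
Recycle F11 = 0.237×40.619 = 9.6266 tonne/day.

9.627 tonne/day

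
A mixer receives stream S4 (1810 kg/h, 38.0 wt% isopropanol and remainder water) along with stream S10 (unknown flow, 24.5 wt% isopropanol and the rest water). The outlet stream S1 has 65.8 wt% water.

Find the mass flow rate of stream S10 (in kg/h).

Let S10 be the unknown flow. Total out = 1810 + S10.
water balance: 1122.2 + 0.755·S10 = 0.658·(1810 + S10)
(0.755 − 0.658)·S10 = 0.658×1810 − 1122.2 = 68.78
S10 = 68.78 / 0.097 = 709.07 kg/h

709.1 kg/h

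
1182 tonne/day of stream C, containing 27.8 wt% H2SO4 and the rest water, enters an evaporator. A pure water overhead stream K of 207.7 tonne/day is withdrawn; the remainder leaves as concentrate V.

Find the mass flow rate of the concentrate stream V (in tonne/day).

Concentrate = 1182 − 207.7 = 974.3 tonne/day.

974.3 tonne/day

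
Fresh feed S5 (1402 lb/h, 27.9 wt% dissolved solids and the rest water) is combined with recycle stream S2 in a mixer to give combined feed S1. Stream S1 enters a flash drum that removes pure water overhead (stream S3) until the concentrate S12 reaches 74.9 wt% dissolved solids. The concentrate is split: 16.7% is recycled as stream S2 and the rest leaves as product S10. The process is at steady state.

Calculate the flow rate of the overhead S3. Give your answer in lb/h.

879.8 lb/h

Overall dissolved solids balance (none leaves overhead): dissolved solids in fresh feed = dissolved solids in product, i.e. 1402×0.279 = (1−0.167)·S12·0.749.
S12 = 391.16/(0.749×0.833) = 626.94 lb/h.
Recycle S2 = 0.167×626.94 = 104.7 lb/h.
Combined feed S1 = 1402 + 104.7 = 1506.7 lb/h.
Overhead S3 = S1 − S12 = 1506.7 − 626.94 = 879.76 lb/h.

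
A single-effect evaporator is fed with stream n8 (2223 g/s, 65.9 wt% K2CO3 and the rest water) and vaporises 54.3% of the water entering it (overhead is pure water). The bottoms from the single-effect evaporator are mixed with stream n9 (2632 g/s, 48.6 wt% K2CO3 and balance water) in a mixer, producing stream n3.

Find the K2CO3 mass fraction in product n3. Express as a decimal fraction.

0.618

Vapour removed = 0.543×0.341×2223 = 411.62 g/s; concentrate = 1811.4 g/s.
K2CO3 reaching the mixer = 1465 (from concentrate) + 2632×0.486 = 2744.1 g/s.
Product flow = 1811.4 + 2632 = 4443.4 g/s; K2CO3 fraction = 0.618.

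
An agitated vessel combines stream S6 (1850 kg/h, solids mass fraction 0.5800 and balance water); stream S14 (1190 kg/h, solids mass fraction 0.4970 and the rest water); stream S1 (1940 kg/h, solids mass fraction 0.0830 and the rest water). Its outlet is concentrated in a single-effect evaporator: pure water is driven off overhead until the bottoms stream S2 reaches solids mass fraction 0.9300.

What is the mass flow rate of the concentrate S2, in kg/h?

solids entering = 1850×0.580 + 1190×0.497 + 1940×0.083 = 1825.5 kg/h.
All solids reports to S2, so S2 = 1825.5/0.930 = 1962.8 kg/h.

1963 kg/h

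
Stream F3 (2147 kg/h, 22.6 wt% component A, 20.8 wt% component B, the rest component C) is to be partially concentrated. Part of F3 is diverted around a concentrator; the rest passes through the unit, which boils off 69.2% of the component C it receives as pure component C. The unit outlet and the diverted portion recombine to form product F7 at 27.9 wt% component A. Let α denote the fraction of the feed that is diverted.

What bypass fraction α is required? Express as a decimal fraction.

All 2147×0.226 = 485.22 kg/h of component A reaches F7, so F7 = 485.22/0.279 = 1739.1 kg/h and vapour = 407.85 kg/h.
The evaporator receives (1−α)·2147 of feed at 0.566 component C and removes 0.692 of that component C:
0.692×0.566×(1−α)×2147 = 407.85
(1−α) = 407.85/840.92 = 0.4850;  α = 0.5150.

0.515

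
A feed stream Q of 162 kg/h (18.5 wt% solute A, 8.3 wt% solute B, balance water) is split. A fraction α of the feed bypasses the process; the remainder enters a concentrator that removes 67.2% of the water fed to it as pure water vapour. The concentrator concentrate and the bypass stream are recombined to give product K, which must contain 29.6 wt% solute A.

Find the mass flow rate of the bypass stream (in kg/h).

38.5 kg/h

All 162×0.185 = 29.97 kg/h of solute A reaches K, so K = 29.97/0.296 = 101.25 kg/h and vapour = 60.75 kg/h.
The evaporator receives (1−α)·162 of feed at 0.732 water and removes 0.672 of that water:
0.672×0.732×(1−α)×162 = 60.75
(1−α) = 60.75/79.688 = 0.7623;  α = 0.2377.
Bypass flow = 0.2377×162 = 38.5 kg/h.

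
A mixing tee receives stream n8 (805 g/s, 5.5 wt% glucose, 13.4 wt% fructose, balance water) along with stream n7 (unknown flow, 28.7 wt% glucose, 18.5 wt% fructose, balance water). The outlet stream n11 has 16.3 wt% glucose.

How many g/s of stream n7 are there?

Let n7 be the unknown flow. Total out = 805 + n7.
glucose balance: 44.275 + 0.287·n7 = 0.163·(805 + n7)
(0.287 − 0.163)·n7 = 0.163×805 − 44.275 = 86.94
n7 = 86.94 / 0.124 = 701.13 g/s

701.1 g/s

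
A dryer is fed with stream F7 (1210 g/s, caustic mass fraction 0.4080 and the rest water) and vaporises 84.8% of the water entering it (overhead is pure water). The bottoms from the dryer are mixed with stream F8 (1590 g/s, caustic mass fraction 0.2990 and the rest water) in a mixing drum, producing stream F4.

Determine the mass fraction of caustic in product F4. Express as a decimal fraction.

0.4420

Vapour removed = 0.848×0.592×1210 = 607.44 g/s; concentrate = 602.56 g/s.
caustic reaching the mixer = 493.68 (from concentrate) + 1590×0.299 = 969.09 g/s.
Product flow = 602.56 + 1590 = 2192.6 g/s; caustic fraction = 0.4420.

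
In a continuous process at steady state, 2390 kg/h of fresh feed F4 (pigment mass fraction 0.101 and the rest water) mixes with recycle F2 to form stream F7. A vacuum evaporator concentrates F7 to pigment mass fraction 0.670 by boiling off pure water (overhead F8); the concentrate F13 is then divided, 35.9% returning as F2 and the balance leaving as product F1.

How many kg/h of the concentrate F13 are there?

Overall pigment balance (none leaves overhead): pigment in fresh feed = pigment in product, i.e. 2390×0.101 = (1−0.359)·F13·0.670.
F13 = 241.39/(0.670×0.641) = 562.06 kg/h.

562.1 kg/h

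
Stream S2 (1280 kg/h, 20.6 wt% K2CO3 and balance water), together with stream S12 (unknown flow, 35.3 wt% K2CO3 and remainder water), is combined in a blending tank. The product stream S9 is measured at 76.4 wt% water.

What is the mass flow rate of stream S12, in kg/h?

328.2 kg/h

Let S12 be the unknown flow. Total out = 1280 + S12.
water balance: 1016.3 + 0.647·S12 = 0.764·(1280 + S12)
(0.647 − 0.764)·S12 = 0.764×1280 − 1016.3 = -38.4
S12 = -38.4 / -0.117 = 328.21 kg/h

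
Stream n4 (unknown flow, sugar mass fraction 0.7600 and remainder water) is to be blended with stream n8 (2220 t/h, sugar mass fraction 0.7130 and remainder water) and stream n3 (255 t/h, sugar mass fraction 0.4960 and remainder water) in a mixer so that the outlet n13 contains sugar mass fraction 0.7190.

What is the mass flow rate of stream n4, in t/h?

1712 t/h

Let n4 be the unknown flow. Total out = 2475 + n4.
sugar balance: 1709.3 + 0.760·n4 = 0.719·(2475 + n4)
(0.760 − 0.719)·n4 = 0.719×2475 − 1709.3 = 70.185
n4 = 70.185 / 0.041 = 1711.8 t/h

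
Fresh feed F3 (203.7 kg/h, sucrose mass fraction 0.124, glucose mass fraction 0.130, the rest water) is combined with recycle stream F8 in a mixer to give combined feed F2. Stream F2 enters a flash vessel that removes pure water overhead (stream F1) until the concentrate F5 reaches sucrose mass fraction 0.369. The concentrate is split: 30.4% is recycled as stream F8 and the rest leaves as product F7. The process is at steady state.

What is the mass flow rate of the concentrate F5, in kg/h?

98.35 kg/h

Overall sucrose balance (none leaves overhead): sucrose in fresh feed = sucrose in product, i.e. 203.7×0.124 = (1−0.304)·F5·0.369.
F5 = 25.259/(0.369×0.696) = 98.351 kg/h.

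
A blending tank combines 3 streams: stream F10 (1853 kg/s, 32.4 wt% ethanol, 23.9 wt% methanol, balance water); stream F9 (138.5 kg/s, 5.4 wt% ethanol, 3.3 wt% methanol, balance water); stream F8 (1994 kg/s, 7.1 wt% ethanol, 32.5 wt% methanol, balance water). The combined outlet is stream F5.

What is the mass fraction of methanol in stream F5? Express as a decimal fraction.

Total flow out = 1853 + 138.5 + 1994 = 3985.5 kg/s.
methanol in = 1853×0.239 + 138.5×0.033 + 1994×0.325 = 1095.5 kg/s.
methanol mass fraction in F5 = 1095.5/3985.5 = 0.2749.

0.2749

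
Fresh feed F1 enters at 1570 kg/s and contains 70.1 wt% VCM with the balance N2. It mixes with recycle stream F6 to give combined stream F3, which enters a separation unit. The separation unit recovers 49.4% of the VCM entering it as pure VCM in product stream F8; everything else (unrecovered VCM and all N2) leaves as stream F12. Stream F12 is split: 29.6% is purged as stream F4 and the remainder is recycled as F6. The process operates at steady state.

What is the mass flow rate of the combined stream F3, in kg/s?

3295 kg/s

N2 enters only via F1 and leaves only via the purge: 1570×0.299 = 0.296×(N2 in F12), and the separation unit passes all N2, so N2 in F3 = N2 in F12 = 1585.9 kg/s.
VCM in F3: m_A = 1570×0.701 + (1−0.296)·(1−0.494)·m_A, so m_A = 1100.6/0.6438 = 1709.6 kg/s.
F3 = 1709.6 + 1585.9 = 3295.5 kg/s.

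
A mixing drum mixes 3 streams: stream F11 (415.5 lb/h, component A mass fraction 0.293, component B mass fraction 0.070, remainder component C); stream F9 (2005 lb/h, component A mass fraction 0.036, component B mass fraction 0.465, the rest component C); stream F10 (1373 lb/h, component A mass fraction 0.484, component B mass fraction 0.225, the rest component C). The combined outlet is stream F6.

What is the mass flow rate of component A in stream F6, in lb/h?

component A out = component A in = 415.5×0.293 + 2005×0.036 + 1373×0.484 = 858.45 lb/h.

858.5 lb/h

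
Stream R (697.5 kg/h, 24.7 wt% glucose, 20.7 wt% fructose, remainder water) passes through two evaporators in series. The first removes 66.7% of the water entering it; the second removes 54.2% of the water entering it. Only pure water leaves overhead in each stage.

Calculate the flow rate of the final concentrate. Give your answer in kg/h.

374.7 kg/h

water in feed = 697.5×0.546 = 380.84 kg/h.
After stage 1: water left = (1−0.667)×380.84 = 126.82; stream total = 443.48 kg/h.
After stage 2: water left = (1−0.542)×126.82 = 58.083; final concentrate = 374.75 kg/h.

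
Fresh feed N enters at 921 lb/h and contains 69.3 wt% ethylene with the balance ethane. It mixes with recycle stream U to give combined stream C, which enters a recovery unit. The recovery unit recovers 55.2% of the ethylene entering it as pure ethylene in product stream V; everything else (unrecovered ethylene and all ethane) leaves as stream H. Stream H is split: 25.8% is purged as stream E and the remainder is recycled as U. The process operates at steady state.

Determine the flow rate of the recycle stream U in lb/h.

ethane enters only via N and leaves only via the purge: 921×0.307 = 0.258×(ethane in H), and the recovery unit passes all ethane, so ethane in C = ethane in H = 1095.9 lb/h.
ethylene in C: m_A = 921×0.693 + (1−0.258)·(1−0.552)·m_A, so m_A = 638.25/0.6676 = 956.06 lb/h.
H = (1−0.552)×956.06 + 1095.9 = 1524.2 lb/h.
Recycle U = (1−0.258)×1524.2 = 1131 lb/h.

1131 lb/h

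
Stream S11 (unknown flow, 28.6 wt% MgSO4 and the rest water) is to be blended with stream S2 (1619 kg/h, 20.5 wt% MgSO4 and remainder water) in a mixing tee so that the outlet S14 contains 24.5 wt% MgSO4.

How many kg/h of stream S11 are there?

Let S11 be the unknown flow. Total out = 1619 + S11.
MgSO4 balance: 331.89 + 0.286·S11 = 0.245·(1619 + S11)
(0.286 − 0.245)·S11 = 0.245×1619 − 331.89 = 64.76
S11 = 64.76 / 0.041 = 1579.5 kg/h

1580 kg/h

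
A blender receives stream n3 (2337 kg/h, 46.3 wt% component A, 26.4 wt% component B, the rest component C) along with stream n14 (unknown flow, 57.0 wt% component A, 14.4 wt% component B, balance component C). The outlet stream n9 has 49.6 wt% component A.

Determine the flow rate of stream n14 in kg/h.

1042 kg/h

Let n14 be the unknown flow. Total out = 2337 + n14.
component A balance: 1082 + 0.570·n14 = 0.496·(2337 + n14)
(0.570 − 0.496)·n14 = 0.496×2337 − 1082 = 77.121
n14 = 77.121 / 0.074 = 1042.2 kg/h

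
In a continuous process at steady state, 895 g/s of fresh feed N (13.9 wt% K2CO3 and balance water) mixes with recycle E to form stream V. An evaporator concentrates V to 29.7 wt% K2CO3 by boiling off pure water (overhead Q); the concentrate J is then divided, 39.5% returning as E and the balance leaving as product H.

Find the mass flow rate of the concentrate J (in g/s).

692.4 g/s

Overall K2CO3 balance (none leaves overhead): K2CO3 in fresh feed = K2CO3 in product, i.e. 895×0.139 = (1−0.395)·J·0.297.
J = 124.41/(0.297×0.605) = 692.35 g/s.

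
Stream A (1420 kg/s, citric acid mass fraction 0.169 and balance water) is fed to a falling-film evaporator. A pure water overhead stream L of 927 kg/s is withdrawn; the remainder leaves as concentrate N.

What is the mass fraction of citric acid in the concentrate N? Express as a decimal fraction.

citric acid is not removed: 1420×0.169 = 239.98 kg/s of citric acid enters N.
Concentrate = 1420 − 927 = 493 kg/s.
Mass fraction = 239.98/493 = 0.487.

0.487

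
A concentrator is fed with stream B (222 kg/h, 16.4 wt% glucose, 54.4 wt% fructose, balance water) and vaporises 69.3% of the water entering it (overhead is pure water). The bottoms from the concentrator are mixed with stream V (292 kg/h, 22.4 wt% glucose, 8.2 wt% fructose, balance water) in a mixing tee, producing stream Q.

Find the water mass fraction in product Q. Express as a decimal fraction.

Vapour removed = 0.693×0.292×222 = 44.923 kg/h; concentrate = 177.08 kg/h.
water reaching the mixer = 19.901 (from concentrate) + 292×0.694 = 222.55 kg/h.
Product flow = 177.08 + 292 = 469.08 kg/h; water fraction = 0.474.

0.474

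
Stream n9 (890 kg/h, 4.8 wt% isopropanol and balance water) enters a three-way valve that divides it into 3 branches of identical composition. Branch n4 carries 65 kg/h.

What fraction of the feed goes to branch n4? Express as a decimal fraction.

Fraction to n4 = 65/890 = 0.0730.

0.073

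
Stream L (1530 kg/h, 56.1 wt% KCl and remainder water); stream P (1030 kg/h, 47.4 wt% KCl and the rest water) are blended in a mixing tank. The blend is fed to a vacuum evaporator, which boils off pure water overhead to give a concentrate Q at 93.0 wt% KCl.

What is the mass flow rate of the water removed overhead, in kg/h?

KCl entering = 1530×0.561 + 1030×0.474 = 1346.5 kg/h.
All KCl reports to Q, so Q = 1346.5/0.930 = 1447.9 kg/h.
Total feed = 2560 kg/h; overhead = 2560 − 1447.9 = 1112.1 kg/h.

1112 kg/h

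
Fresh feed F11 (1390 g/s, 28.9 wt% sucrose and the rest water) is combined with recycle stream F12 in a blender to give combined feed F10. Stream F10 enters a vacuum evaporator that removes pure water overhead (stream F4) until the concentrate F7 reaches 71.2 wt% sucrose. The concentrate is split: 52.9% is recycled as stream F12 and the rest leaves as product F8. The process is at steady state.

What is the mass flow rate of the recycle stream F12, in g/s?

633.7 g/s

Overall sucrose balance (none leaves overhead): sucrose in fresh feed = sucrose in product, i.e. 1390×0.289 = (1−0.529)·F7·0.712.
F7 = 401.71/(0.712×0.471) = 1197.9 g/s.
Recycle F12 = 0.529×1197.9 = 633.68 g/s.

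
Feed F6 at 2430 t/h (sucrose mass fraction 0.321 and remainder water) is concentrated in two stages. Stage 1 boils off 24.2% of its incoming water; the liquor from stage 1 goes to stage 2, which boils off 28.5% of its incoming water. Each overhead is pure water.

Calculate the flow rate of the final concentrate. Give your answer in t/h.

1674 t/h

water in feed = 2430×0.679 = 1650 t/h.
After stage 1: water left = (1−0.242)×1650 = 1250.7; stream total = 2030.7 t/h.
After stage 2: water left = (1−0.285)×1250.7 = 894.23; final concentrate = 1674.3 t/h.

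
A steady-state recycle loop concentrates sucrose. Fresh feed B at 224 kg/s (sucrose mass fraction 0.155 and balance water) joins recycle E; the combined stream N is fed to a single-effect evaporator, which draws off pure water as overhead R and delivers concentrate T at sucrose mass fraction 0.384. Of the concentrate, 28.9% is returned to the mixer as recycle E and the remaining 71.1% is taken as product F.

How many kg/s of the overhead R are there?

133.6 kg/s

Overall sucrose balance (none leaves overhead): sucrose in fresh feed = sucrose in product, i.e. 224×0.155 = (1−0.289)·T·0.384.
T = 34.72/(0.384×0.711) = 127.17 kg/s.
Recycle E = 0.289×127.17 = 36.752 kg/s.
Combined feed N = 224 + 36.752 = 260.75 kg/s.
Overhead R = N − T = 260.75 − 127.17 = 133.58 kg/s.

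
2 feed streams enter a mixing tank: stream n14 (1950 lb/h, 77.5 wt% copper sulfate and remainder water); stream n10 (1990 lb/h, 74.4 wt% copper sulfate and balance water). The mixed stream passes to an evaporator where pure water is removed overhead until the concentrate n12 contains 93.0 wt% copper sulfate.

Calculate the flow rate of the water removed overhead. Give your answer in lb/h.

723 lb/h

copper sulfate entering = 1950×0.775 + 1990×0.744 = 2991.8 lb/h.
All copper sulfate reports to n12, so n12 = 2991.8/0.930 = 3217 lb/h.
Total feed = 3940 lb/h; overhead = 3940 − 3217 = 723 lb/h.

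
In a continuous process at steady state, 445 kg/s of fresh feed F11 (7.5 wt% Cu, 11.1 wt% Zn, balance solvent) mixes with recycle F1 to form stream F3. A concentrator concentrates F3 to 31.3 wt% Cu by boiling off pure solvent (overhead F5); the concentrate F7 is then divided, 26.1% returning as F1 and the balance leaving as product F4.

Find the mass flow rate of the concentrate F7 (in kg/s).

Overall Cu balance (none leaves overhead): Cu in fresh feed = Cu in product, i.e. 445×0.075 = (1−0.261)·F7·0.313.
F7 = 33.375/(0.313×0.739) = 144.29 kg/s.

144.3 kg/s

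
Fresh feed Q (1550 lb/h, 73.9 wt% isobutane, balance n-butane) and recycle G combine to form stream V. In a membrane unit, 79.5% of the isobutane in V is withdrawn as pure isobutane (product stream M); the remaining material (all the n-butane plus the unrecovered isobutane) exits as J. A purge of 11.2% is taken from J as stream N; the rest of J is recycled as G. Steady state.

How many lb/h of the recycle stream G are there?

n-butane enters only via Q and leaves only via the purge: 1550×0.261 = 0.112×(n-butane in J), and the membrane unit passes all n-butane, so n-butane in V = n-butane in J = 3612.1 lb/h.
isobutane in V: m_A = 1550×0.739 + (1−0.112)·(1−0.795)·m_A, so m_A = 1145.5/0.8180 = 1400.4 lb/h.
J = (1−0.795)×1400.4 + 3612.1 = 3899.1 lb/h.
Recycle G = (1−0.112)×3899.1 = 3462.4 lb/h.

3462 lb/h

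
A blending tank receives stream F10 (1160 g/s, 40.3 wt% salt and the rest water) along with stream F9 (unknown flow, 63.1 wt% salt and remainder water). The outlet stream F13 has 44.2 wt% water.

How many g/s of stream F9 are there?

2463 g/s

Let F9 be the unknown flow. Total out = 1160 + F9.
water balance: 692.52 + 0.369·F9 = 0.442·(1160 + F9)
(0.369 − 0.442)·F9 = 0.442×1160 − 692.52 = -179.8
F9 = -179.8 / -0.073 = 2463 g/s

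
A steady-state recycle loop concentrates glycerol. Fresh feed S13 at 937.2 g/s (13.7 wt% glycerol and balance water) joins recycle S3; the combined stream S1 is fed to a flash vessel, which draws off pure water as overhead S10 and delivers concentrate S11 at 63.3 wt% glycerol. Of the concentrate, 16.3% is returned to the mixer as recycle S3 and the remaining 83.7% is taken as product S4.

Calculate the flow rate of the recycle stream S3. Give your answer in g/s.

Overall glycerol balance (none leaves overhead): glycerol in fresh feed = glycerol in product, i.e. 937.2×0.137 = (1−0.163)·S11·0.633.
S11 = 128.4/(0.633×0.837) = 242.34 g/s.
Recycle S3 = 0.163×242.34 = 39.501 g/s.

39.5 g/s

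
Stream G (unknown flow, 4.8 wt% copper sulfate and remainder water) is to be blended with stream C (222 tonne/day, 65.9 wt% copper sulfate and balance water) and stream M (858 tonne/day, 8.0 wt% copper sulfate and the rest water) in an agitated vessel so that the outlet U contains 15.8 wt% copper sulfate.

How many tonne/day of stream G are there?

402.7 tonne/day

Let G be the unknown flow. Total out = 1080 + G.
copper sulfate balance: 214.94 + 0.048·G = 0.158·(1080 + G)
(0.048 − 0.158)·G = 0.158×1080 − 214.94 = -44.298
G = -44.298 / -0.110 = 402.71 tonne/day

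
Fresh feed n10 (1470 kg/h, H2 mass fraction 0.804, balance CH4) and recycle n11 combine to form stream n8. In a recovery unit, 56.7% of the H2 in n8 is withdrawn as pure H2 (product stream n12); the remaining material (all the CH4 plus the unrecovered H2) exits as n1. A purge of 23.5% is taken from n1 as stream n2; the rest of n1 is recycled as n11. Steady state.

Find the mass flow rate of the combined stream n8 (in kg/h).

2993 kg/h

CH4 enters only via n10 and leaves only via the purge: 1470×0.196 = 0.235×(CH4 in n1), and the recovery unit passes all CH4, so CH4 in n8 = CH4 in n1 = 1226 kg/h.
H2 in n8: m_A = 1470×0.804 + (1−0.235)·(1−0.567)·m_A, so m_A = 1181.9/0.6688 = 1767.3 kg/h.
n8 = 1767.3 + 1226 = 2993.3 kg/h.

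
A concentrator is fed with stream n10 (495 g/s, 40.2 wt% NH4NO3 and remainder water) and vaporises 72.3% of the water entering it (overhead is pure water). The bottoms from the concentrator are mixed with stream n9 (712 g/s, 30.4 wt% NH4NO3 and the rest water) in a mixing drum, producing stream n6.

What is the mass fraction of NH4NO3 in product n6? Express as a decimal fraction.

Vapour removed = 0.723×0.598×495 = 214.02 g/s; concentrate = 280.98 g/s.
NH4NO3 reaching the mixer = 198.99 (from concentrate) + 712×0.304 = 415.44 g/s.
Product flow = 280.98 + 712 = 992.98 g/s; NH4NO3 fraction = 0.4184.

0.4184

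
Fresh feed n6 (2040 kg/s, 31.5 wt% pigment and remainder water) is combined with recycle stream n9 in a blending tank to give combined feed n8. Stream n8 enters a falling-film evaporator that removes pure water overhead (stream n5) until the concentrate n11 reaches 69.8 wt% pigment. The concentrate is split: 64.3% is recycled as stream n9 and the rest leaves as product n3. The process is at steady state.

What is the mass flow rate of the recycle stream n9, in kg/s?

Overall pigment balance (none leaves overhead): pigment in fresh feed = pigment in product, i.e. 2040×0.315 = (1−0.643)·n11·0.698.
n11 = 642.6/(0.698×0.357) = 2578.8 kg/s.
Recycle n9 = 0.643×2578.8 = 1658.2 kg/s.

1658 kg/s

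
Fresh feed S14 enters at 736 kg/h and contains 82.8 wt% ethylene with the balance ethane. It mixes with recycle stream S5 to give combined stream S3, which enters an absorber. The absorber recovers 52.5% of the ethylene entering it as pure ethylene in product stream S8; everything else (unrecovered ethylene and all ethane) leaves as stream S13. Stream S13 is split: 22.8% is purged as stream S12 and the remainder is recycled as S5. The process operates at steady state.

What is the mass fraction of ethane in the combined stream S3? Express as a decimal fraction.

0.366

ethane enters only via S14 and leaves only via the purge: 736×0.172 = 0.228×(ethane in S13), and the absorber passes all ethane, so ethane in S3 = ethane in S13 = 555.23 kg/h.
ethylene in S3: m_A = 736×0.828 + (1−0.228)·(1−0.525)·m_A, so m_A = 609.41/0.6333 = 962.27 kg/h.
S3 = 962.27 + 555.23 = 1517.5 kg/h.
ethane fraction in S3 = 555.23/1517.5 = 0.366.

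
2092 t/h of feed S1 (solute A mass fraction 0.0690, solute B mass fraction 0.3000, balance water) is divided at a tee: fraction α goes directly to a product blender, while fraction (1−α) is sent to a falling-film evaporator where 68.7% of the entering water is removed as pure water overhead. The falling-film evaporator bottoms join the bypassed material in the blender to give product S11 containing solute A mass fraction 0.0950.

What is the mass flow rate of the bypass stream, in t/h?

All 2092×0.069 = 144.35 t/h of solute A reaches S11, so S11 = 144.35/0.095 = 1519.5 t/h and vapour = 572.55 t/h.
The evaporator receives (1−α)·2092 of feed at 0.631 water and removes 0.687 of that water:
0.687×0.631×(1−α)×2092 = 572.55
(1−α) = 572.55/906.88 = 0.6313;  α = 0.3687.
Bypass flow = 0.3687×2092 = 771.24 t/h.

771.2 t/h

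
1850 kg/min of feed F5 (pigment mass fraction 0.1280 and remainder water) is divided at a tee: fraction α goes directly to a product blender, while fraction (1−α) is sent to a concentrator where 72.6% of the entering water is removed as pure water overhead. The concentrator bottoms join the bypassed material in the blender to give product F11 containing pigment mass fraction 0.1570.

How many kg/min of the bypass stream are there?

1310 kg/min

All 1850×0.128 = 236.8 kg/min of pigment reaches F11, so F11 = 236.8/0.157 = 1508.3 kg/min and vapour = 341.72 kg/min.
The evaporator receives (1−α)·1850 of feed at 0.872 water and removes 0.726 of that water:
0.726×0.872×(1−α)×1850 = 341.72
(1−α) = 341.72/1171.2 = 0.2918;  α = 0.7082.
Bypass flow = 0.7082×1850 = 1310.2 kg/min.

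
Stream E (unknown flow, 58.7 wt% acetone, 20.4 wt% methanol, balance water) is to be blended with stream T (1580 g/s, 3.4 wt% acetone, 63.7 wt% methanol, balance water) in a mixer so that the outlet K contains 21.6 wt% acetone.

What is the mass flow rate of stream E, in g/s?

775.1 g/s

Let E be the unknown flow. Total out = 1580 + E.
acetone balance: 53.72 + 0.587·E = 0.216·(1580 + E)
(0.587 − 0.216)·E = 0.216×1580 − 53.72 = 287.56
E = 287.56 / 0.371 = 775.09 g/s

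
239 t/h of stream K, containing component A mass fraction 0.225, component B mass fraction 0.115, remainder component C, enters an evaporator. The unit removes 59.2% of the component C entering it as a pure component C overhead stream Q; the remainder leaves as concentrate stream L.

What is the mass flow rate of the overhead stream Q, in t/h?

93.38 t/h

component C entering = 239×0.660 = 157.74 t/h; overhead removed = 0.592×157.74 = 93.382 t/h.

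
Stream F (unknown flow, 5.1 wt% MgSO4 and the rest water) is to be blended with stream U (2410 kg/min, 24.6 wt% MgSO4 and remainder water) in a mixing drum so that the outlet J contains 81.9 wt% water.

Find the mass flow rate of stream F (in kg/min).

1205 kg/min

Let F be the unknown flow. Total out = 2410 + F.
water balance: 1817.1 + 0.949·F = 0.819·(2410 + F)
(0.949 − 0.819)·F = 0.819×2410 − 1817.1 = 156.65
F = 156.65 / 0.130 = 1205 kg/min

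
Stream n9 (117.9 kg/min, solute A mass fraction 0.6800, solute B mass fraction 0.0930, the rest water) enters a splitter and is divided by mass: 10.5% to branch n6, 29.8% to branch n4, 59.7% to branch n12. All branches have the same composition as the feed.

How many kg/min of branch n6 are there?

12.38 kg/min

Branch n6 flow = 0.105×117.9 = 12.38 kg/min.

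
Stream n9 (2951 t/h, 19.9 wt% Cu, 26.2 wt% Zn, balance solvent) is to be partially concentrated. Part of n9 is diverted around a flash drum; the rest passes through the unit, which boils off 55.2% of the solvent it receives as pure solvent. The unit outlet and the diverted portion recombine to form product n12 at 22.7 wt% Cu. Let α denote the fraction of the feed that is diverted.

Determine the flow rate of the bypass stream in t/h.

1728 t/h

All 2951×0.199 = 587.25 t/h of Cu reaches n12, so n12 = 587.25/0.227 = 2587 t/h and vapour = 364 t/h.
The evaporator receives (1−α)·2951 of feed at 0.539 solvent and removes 0.552 of that solvent:
0.552×0.539×(1−α)×2951 = 364
(1−α) = 364/878.01 = 0.4146;  α = 0.5854.
Bypass flow = 0.5854×2951 = 1727.6 t/h.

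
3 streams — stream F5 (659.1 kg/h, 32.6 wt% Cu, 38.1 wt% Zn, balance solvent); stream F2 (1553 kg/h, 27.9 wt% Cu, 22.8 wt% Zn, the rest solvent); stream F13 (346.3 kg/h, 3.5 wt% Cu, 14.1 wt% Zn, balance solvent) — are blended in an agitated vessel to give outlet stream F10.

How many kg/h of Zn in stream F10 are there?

Zn out = Zn in = 659.1×0.381 + 1553×0.228 + 346.3×0.141 = 654.03 kg/h.

654 kg/h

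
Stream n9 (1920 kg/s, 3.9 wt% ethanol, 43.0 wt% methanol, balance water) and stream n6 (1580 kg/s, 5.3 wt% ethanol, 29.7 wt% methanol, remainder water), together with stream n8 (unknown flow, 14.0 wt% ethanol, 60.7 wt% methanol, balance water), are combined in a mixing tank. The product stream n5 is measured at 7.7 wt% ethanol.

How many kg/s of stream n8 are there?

1760 kg/s

Let n8 be the unknown flow. Total out = 3500 + n8.
ethanol balance: 158.62 + 0.140·n8 = 0.077·(3500 + n8)
(0.140 − 0.077)·n8 = 0.077×3500 − 158.62 = 110.88
n8 = 110.88 / 0.063 = 1760 kg/s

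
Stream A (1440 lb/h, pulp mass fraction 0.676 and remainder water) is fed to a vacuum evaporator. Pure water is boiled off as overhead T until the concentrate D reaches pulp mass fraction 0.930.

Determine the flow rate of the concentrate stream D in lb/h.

1047 lb/h

pulp is conserved: 1440×0.676 = 973.44 lb/h all reports to the concentrate.
Concentrate = 973.44/(target fraction) = 1046.7 lb/h.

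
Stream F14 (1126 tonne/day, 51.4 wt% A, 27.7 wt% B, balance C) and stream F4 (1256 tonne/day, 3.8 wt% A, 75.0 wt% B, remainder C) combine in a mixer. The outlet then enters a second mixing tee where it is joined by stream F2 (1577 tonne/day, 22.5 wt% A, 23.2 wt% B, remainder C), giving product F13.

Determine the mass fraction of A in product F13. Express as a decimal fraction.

0.248

Overall, product flow = 3959 tonne/day.
A in = 1126×0.514 + 1256×0.038 + 1577×0.225 = 981.32 tonne/day.
A fraction in F13 = 0.248.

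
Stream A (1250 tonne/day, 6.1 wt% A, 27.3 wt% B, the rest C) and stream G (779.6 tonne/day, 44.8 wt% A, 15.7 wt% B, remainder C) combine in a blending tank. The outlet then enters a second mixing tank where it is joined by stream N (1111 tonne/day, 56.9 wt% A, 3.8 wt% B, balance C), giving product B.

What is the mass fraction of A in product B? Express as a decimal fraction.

Overall, product flow = 3140.6 tonne/day.
A in = 1250×0.061 + 779.6×0.448 + 1111×0.569 = 1057.7 tonne/day.
A fraction in B = 0.337.

0.337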